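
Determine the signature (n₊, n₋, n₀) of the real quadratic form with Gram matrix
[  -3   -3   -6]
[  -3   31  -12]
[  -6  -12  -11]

Answer: (1, 2, 0)

Derivation:
step 0: pivot -3 → sign −
step 1: pivot 34 → sign +
step 2: pivot -1/17 → sign −
signature = (1, 2, 0)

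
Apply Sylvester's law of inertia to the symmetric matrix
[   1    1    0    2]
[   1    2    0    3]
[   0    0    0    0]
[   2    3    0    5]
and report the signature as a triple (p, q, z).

step 0: pivot 1 → sign +
step 1: pivot 1 → sign +
step 2: row/col 2 already zero → sign 0
step 3: row/col 3 already zero → sign 0
signature = (2, 0, 2)

Answer: (2, 0, 2)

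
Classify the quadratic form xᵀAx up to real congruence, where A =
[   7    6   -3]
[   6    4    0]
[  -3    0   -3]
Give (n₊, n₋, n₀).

step 0: pivot 7 → sign +
step 1: pivot -8/7 → sign −
step 2: pivot 3/2 → sign +
signature = (2, 1, 0)

Answer: (2, 1, 0)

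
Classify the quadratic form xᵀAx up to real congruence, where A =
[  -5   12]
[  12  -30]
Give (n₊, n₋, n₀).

Answer: (0, 2, 0)

Derivation:
step 0: pivot -5 → sign −
step 1: pivot -6/5 → sign −
signature = (0, 2, 0)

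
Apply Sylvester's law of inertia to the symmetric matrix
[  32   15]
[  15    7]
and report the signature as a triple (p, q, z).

Answer: (1, 1, 0)

Derivation:
step 0: pivot 32 → sign +
step 1: pivot -1/32 → sign −
signature = (1, 1, 0)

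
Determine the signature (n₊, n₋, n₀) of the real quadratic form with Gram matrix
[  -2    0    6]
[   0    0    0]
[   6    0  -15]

step 0: pivot -2 → sign −
step 1: pivot 3 → sign +
step 2: row/col 2 already zero → sign 0
signature = (1, 1, 1)

Answer: (1, 1, 1)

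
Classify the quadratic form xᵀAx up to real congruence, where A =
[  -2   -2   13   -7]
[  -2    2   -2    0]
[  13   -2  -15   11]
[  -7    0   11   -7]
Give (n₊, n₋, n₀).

step 0: pivot -2 → sign −
step 1: pivot 4 → sign +
step 2: pivot 53/4 → sign +
step 3: pivot 6/53 → sign +
signature = (3, 1, 0)

Answer: (3, 1, 0)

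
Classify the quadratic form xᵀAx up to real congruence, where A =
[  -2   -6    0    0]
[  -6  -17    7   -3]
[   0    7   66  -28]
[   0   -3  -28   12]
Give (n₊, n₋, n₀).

Answer: (3, 1, 0)

Derivation:
step 0: pivot -2 → sign −
step 1: pivot 1 → sign +
step 2: pivot 17 → sign +
step 3: pivot 2/17 → sign +
signature = (3, 1, 0)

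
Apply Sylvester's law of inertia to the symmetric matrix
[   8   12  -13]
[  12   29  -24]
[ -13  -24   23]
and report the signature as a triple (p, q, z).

Answer: (3, 0, 0)

Derivation:
step 0: pivot 8 → sign +
step 1: pivot 11 → sign +
step 2: pivot 3/88 → sign +
signature = (3, 0, 0)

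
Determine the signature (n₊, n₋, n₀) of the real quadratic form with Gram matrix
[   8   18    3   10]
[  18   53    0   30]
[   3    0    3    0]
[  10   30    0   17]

step 0: pivot 8 → sign +
step 1: pivot 25/2 → sign +
step 2: pivot -177/100 → sign −
step 3: pivot 3/59 → sign +
signature = (3, 1, 0)

Answer: (3, 1, 0)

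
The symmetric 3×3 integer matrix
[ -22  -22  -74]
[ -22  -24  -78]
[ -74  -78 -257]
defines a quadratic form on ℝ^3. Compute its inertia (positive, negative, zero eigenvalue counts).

Answer: (0, 3, 0)

Derivation:
step 0: pivot -22 → sign −
step 1: pivot -2 → sign −
step 2: pivot -1/11 → sign −
signature = (0, 3, 0)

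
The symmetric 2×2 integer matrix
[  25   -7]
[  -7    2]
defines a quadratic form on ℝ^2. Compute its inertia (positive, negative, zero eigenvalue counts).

Answer: (2, 0, 0)

Derivation:
step 0: pivot 25 → sign +
step 1: pivot 1/25 → sign +
signature = (2, 0, 0)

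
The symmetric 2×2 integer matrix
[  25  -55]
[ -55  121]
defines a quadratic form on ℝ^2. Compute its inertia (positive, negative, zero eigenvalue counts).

Answer: (1, 0, 1)

Derivation:
step 0: pivot 25 → sign +
step 1: row/col 1 already zero → sign 0
signature = (1, 0, 1)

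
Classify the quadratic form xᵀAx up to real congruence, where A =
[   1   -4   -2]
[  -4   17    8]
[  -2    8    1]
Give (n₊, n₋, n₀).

step 0: pivot 1 → sign +
step 1: pivot 1 → sign +
step 2: pivot -3 → sign −
signature = (2, 1, 0)

Answer: (2, 1, 0)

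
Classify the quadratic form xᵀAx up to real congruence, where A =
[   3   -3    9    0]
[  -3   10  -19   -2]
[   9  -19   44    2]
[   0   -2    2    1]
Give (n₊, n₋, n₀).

Answer: (4, 0, 0)

Derivation:
step 0: pivot 3 → sign +
step 1: pivot 7 → sign +
step 2: pivot 19/7 → sign +
step 3: pivot 3/19 → sign +
signature = (4, 0, 0)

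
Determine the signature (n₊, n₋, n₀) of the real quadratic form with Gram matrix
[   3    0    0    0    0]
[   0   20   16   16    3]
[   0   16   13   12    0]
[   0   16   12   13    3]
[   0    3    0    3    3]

step 0: pivot 3 → sign +
step 1: pivot 20 → sign +
step 2: pivot 1/5 → sign +
step 3: pivot -3 → sign −
step 4: pivot 3/4 → sign +
signature = (4, 1, 0)

Answer: (4, 1, 0)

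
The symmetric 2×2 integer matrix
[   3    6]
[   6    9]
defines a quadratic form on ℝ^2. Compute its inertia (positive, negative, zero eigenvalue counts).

Answer: (1, 1, 0)

Derivation:
step 0: pivot 3 → sign +
step 1: pivot -3 → sign −
signature = (1, 1, 0)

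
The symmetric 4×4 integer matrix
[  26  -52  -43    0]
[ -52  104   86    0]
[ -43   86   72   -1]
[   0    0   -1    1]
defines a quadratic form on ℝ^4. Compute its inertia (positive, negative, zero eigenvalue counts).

step 0: pivot 26 → sign +
step 1: pivot 23/26 → sign +
step 2: pivot -3/23 → sign −
step 3: row/col 3 already zero → sign 0
signature = (2, 1, 1)

Answer: (2, 1, 1)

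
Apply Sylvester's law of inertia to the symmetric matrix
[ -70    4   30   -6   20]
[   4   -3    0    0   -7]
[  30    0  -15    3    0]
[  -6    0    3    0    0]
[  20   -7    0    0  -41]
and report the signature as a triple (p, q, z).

Answer: (1, 4, 0)

Derivation:
step 0: pivot -70 → sign −
step 1: pivot -97/35 → sign −
step 2: pivot -105/97 → sign −
step 3: pivot 3/5 → sign +
step 4: pivot -2/7 → sign −
signature = (1, 4, 0)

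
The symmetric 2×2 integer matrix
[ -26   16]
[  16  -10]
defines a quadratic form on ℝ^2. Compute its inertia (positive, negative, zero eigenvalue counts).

Answer: (0, 2, 0)

Derivation:
step 0: pivot -26 → sign −
step 1: pivot -2/13 → sign −
signature = (0, 2, 0)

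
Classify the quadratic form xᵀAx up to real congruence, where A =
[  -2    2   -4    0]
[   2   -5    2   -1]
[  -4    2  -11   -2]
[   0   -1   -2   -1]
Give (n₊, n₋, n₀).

Answer: (1, 3, 0)

Derivation:
step 0: pivot -2 → sign −
step 1: pivot -3 → sign −
step 2: pivot -5/3 → sign −
step 3: pivot 2/5 → sign +
signature = (1, 3, 0)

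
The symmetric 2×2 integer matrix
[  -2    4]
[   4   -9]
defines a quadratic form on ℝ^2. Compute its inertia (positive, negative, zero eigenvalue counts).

Answer: (0, 2, 0)

Derivation:
step 0: pivot -2 → sign −
step 1: pivot -1 → sign −
signature = (0, 2, 0)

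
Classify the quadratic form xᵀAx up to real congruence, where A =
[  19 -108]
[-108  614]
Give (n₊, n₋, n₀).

Answer: (2, 0, 0)

Derivation:
step 0: pivot 19 → sign +
step 1: pivot 2/19 → sign +
signature = (2, 0, 0)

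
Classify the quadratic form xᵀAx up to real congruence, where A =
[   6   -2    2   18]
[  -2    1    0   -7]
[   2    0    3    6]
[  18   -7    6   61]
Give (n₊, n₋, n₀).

step 0: pivot 6 → sign +
step 1: pivot 1/3 → sign +
step 2: pivot 1 → sign +
step 3: row/col 3 already zero → sign 0
signature = (3, 0, 1)

Answer: (3, 0, 1)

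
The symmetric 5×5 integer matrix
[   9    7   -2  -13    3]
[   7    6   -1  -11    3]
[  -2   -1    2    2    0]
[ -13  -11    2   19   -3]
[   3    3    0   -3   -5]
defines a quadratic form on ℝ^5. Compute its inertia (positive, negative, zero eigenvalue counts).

step 0: pivot 9 → sign +
step 1: pivot 5/9 → sign +
step 2: pivot 1 → sign +
step 3: pivot -6/5 → sign −
step 4: pivot -2 → sign −
signature = (3, 2, 0)

Answer: (3, 2, 0)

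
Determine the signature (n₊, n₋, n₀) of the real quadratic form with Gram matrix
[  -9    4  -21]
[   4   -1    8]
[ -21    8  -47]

step 0: pivot -9 → sign −
step 1: pivot 7/9 → sign +
step 2: pivot -2/7 → sign −
signature = (1, 2, 0)

Answer: (1, 2, 0)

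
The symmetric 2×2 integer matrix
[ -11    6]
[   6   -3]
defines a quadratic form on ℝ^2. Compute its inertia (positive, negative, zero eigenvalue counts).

Answer: (1, 1, 0)

Derivation:
step 0: pivot -11 → sign −
step 1: pivot 3/11 → sign +
signature = (1, 1, 0)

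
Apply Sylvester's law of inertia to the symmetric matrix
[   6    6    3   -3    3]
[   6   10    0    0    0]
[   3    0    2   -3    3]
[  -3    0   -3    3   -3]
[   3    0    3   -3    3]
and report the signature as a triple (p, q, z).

Answer: (2, 2, 1)

Derivation:
step 0: pivot 6 → sign +
step 1: pivot 4 → sign +
step 2: pivot -7/4 → sign −
step 3: pivot -3/7 → sign −
step 4: row/col 4 already zero → sign 0
signature = (2, 2, 1)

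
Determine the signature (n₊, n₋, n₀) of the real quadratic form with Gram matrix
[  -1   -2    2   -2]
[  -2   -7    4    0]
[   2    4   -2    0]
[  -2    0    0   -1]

Answer: (2, 2, 0)

Derivation:
step 0: pivot -1 → sign −
step 1: pivot -3 → sign −
step 2: pivot 2 → sign +
step 3: pivot 1/3 → sign +
signature = (2, 2, 0)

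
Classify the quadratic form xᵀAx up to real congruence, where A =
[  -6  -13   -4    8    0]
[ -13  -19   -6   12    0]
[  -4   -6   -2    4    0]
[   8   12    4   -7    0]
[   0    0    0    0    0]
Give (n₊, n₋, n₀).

step 0: pivot -6 → sign −
step 1: pivot 55/6 → sign +
step 2: pivot -6/55 → sign −
step 3: pivot 1 → sign +
step 4: row/col 4 already zero → sign 0
signature = (2, 2, 1)

Answer: (2, 2, 1)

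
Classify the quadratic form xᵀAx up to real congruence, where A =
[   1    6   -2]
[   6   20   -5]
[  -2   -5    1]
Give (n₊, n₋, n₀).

Answer: (2, 1, 0)

Derivation:
step 0: pivot 1 → sign +
step 1: pivot -16 → sign −
step 2: pivot 1/16 → sign +
signature = (2, 1, 0)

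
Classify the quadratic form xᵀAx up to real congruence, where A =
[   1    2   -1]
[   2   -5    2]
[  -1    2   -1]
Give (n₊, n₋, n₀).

step 0: pivot 1 → sign +
step 1: pivot -9 → sign −
step 2: pivot -2/9 → sign −
signature = (1, 2, 0)

Answer: (1, 2, 0)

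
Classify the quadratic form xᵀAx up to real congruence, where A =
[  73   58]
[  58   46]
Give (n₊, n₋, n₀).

step 0: pivot 73 → sign +
step 1: pivot -6/73 → sign −
signature = (1, 1, 0)

Answer: (1, 1, 0)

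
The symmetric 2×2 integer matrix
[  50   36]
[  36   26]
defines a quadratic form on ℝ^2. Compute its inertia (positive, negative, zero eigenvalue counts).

Answer: (2, 0, 0)

Derivation:
step 0: pivot 50 → sign +
step 1: pivot 2/25 → sign +
signature = (2, 0, 0)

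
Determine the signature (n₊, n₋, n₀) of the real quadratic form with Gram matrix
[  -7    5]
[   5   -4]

step 0: pivot -7 → sign −
step 1: pivot -3/7 → sign −
signature = (0, 2, 0)

Answer: (0, 2, 0)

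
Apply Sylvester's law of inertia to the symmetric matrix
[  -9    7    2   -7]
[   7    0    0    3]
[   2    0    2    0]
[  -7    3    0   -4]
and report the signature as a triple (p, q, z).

step 0: pivot -9 → sign −
step 1: pivot 49/9 → sign +
step 2: pivot 2 → sign +
step 3: pivot -1/49 → sign −
signature = (2, 2, 0)

Answer: (2, 2, 0)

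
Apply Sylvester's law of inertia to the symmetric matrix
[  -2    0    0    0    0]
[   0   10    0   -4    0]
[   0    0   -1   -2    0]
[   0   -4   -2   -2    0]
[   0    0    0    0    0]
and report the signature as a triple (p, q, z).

Answer: (2, 2, 1)

Derivation:
step 0: pivot -2 → sign −
step 1: pivot 10 → sign +
step 2: pivot -1 → sign −
step 3: pivot 2/5 → sign +
step 4: row/col 4 already zero → sign 0
signature = (2, 2, 1)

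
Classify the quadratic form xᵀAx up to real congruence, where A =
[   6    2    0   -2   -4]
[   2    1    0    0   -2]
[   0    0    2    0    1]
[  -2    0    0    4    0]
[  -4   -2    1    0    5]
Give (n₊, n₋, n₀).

Answer: (5, 0, 0)

Derivation:
step 0: pivot 6 → sign +
step 1: pivot 1/3 → sign +
step 2: pivot 2 → sign +
step 3: pivot 2 → sign +
step 4: pivot 1/2 → sign +
signature = (5, 0, 0)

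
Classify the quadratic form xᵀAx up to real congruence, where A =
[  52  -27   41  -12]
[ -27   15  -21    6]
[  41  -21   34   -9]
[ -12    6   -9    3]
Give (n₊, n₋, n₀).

step 0: pivot 52 → sign +
step 1: pivot 51/52 → sign +
step 2: pivot 27/17 → sign +
step 3: row/col 3 already zero → sign 0
signature = (3, 0, 1)

Answer: (3, 0, 1)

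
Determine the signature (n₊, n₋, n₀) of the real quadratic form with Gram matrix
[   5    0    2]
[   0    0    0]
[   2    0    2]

step 0: pivot 5 → sign +
step 1: pivot 6/5 → sign +
step 2: row/col 2 already zero → sign 0
signature = (2, 0, 1)

Answer: (2, 0, 1)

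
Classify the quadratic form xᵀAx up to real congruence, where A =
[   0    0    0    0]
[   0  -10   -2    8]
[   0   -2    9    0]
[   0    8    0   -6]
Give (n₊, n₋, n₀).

Answer: (2, 1, 1)

Derivation:
step 0: pivot -10 → sign −
step 1: pivot 47/5 → sign +
step 2: pivot 6/47 → sign +
step 3: row/col 3 already zero → sign 0
signature = (2, 1, 1)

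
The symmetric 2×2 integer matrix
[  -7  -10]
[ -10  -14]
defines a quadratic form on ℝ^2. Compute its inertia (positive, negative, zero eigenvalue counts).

step 0: pivot -7 → sign −
step 1: pivot 2/7 → sign +
signature = (1, 1, 0)

Answer: (1, 1, 0)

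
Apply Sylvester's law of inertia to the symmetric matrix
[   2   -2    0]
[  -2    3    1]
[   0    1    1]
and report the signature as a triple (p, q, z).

Answer: (2, 0, 1)

Derivation:
step 0: pivot 2 → sign +
step 1: pivot 1 → sign +
step 2: row/col 2 already zero → sign 0
signature = (2, 0, 1)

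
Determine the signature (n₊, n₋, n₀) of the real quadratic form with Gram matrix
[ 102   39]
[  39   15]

Answer: (2, 0, 0)

Derivation:
step 0: pivot 102 → sign +
step 1: pivot 3/34 → sign +
signature = (2, 0, 0)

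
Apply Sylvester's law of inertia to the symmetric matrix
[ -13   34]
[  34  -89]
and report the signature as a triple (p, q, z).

step 0: pivot -13 → sign −
step 1: pivot -1/13 → sign −
signature = (0, 2, 0)

Answer: (0, 2, 0)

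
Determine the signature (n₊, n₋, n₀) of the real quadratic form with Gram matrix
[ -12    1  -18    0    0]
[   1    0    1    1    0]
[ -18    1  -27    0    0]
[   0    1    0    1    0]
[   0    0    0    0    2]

Answer: (3, 2, 0)

Derivation:
step 0: pivot -12 → sign −
step 1: pivot 1/12 → sign +
step 2: pivot -3 → sign −
step 3: pivot 1 → sign +
step 4: pivot 2 → sign +
signature = (3, 2, 0)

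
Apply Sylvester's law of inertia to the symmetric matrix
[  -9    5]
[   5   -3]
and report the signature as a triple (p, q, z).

Answer: (0, 2, 0)

Derivation:
step 0: pivot -9 → sign −
step 1: pivot -2/9 → sign −
signature = (0, 2, 0)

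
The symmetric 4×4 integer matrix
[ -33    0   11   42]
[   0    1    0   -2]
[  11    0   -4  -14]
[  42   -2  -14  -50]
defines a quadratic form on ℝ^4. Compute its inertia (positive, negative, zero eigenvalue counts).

Answer: (1, 3, 0)

Derivation:
step 0: pivot -33 → sign −
step 1: pivot 1 → sign +
step 2: pivot -1/3 → sign −
step 3: pivot -6/11 → sign −
signature = (1, 3, 0)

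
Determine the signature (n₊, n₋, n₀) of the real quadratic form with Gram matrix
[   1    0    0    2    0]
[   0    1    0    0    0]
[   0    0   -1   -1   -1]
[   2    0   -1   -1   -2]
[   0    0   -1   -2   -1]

step 0: pivot 1 → sign +
step 1: pivot 1 → sign +
step 2: pivot -1 → sign −
step 3: pivot -4 → sign −
step 4: pivot 1/4 → sign +
signature = (3, 2, 0)

Answer: (3, 2, 0)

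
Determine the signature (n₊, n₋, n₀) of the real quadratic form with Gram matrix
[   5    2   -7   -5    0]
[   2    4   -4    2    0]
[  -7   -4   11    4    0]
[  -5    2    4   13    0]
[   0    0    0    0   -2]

step 0: pivot 5 → sign +
step 1: pivot 16/5 → sign +
step 2: pivot 3/4 → sign +
step 3: pivot -2 → sign −
step 4: row/col 4 already zero → sign 0
signature = (3, 1, 1)

Answer: (3, 1, 1)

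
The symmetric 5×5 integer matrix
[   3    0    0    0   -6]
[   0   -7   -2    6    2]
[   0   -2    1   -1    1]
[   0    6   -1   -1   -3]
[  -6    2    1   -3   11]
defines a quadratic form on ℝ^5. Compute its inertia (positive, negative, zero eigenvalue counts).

Answer: (2, 2, 1)

Derivation:
step 0: pivot 3 → sign +
step 1: pivot -7 → sign −
step 2: pivot 11/7 → sign +
step 3: pivot -6/11 → sign −
step 4: row/col 4 already zero → sign 0
signature = (2, 2, 1)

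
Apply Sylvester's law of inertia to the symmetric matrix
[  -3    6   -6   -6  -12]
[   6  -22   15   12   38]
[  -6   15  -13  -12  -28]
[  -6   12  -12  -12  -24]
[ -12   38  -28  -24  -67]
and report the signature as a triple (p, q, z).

step 0: pivot -3 → sign −
step 1: pivot -10 → sign −
step 2: pivot -1/10 → sign −
step 3: pivot 1 → sign +
step 4: row/col 4 already zero → sign 0
signature = (1, 3, 1)

Answer: (1, 3, 1)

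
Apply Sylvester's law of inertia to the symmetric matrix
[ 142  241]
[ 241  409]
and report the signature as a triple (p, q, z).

Answer: (1, 1, 0)

Derivation:
step 0: pivot 142 → sign +
step 1: pivot -3/142 → sign −
signature = (1, 1, 0)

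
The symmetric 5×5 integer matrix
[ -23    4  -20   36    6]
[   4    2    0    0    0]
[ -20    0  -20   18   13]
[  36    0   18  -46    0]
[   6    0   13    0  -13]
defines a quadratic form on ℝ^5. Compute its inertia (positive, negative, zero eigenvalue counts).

Answer: (2, 3, 0)

Derivation:
step 0: pivot -23 → sign −
step 1: pivot 62/23 → sign +
step 2: pivot -220/31 → sign −
step 3: pivot -19/55 → sign −
step 4: pivot 3/38 → sign +
signature = (2, 3, 0)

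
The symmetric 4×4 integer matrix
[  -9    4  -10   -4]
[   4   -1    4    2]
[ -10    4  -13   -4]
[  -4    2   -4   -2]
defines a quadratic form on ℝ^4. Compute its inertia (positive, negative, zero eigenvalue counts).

Answer: (1, 3, 0)

Derivation:
step 0: pivot -9 → sign −
step 1: pivot 7/9 → sign +
step 2: pivot -15/7 → sign −
step 3: pivot -2/15 → sign −
signature = (1, 3, 0)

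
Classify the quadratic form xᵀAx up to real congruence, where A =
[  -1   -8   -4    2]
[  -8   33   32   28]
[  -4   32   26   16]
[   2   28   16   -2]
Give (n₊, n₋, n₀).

Answer: (2, 2, 0)

Derivation:
step 0: pivot -1 → sign −
step 1: pivot 97 → sign +
step 2: pivot -22/97 → sign −
step 3: pivot 6/11 → sign +
signature = (2, 2, 0)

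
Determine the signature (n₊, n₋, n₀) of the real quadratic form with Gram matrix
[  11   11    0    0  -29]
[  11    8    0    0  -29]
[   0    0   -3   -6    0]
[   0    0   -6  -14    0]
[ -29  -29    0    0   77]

Answer: (2, 3, 0)

Derivation:
step 0: pivot 11 → sign +
step 1: pivot -3 → sign −
step 2: pivot -3 → sign −
step 3: pivot -2 → sign −
step 4: pivot 6/11 → sign +
signature = (2, 3, 0)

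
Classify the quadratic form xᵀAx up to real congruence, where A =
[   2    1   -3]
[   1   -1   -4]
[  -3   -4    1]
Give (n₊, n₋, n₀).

Answer: (2, 1, 0)

Derivation:
step 0: pivot 2 → sign +
step 1: pivot -3/2 → sign −
step 2: pivot 2/3 → sign +
signature = (2, 1, 0)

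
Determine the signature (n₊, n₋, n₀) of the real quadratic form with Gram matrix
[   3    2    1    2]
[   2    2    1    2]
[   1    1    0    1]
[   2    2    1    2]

step 0: pivot 3 → sign +
step 1: pivot 2/3 → sign +
step 2: pivot -1/2 → sign −
step 3: row/col 3 already zero → sign 0
signature = (2, 1, 1)

Answer: (2, 1, 1)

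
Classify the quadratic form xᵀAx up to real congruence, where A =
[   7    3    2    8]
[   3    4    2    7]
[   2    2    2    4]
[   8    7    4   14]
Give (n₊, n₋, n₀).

Answer: (4, 0, 0)

Derivation:
step 0: pivot 7 → sign +
step 1: pivot 19/7 → sign +
step 2: pivot 18/19 → sign +
step 3: pivot 1/9 → sign +
signature = (4, 0, 0)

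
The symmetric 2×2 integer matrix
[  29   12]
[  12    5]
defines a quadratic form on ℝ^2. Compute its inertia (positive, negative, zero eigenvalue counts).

Answer: (2, 0, 0)

Derivation:
step 0: pivot 29 → sign +
step 1: pivot 1/29 → sign +
signature = (2, 0, 0)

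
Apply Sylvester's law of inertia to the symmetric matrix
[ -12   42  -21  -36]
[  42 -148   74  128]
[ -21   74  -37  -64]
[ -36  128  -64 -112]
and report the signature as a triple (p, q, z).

step 0: pivot -12 → sign −
step 1: pivot -1 → sign −
step 2: row/col 2 already zero → sign 0
step 3: row/col 3 already zero → sign 0
signature = (0, 2, 2)

Answer: (0, 2, 2)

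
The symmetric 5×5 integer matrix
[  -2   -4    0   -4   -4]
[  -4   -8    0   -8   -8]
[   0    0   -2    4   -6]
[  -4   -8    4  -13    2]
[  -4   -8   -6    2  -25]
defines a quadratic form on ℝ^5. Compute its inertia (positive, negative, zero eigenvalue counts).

step 0: pivot -2 → sign −
step 1: pivot -2 → sign −
step 2: pivot 3 → sign +
step 3: pivot -1/3 → sign −
step 4: row/col 4 already zero → sign 0
signature = (1, 3, 1)

Answer: (1, 3, 1)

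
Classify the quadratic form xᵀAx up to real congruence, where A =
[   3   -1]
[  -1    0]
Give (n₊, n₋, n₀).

Answer: (1, 1, 0)

Derivation:
step 0: pivot 3 → sign +
step 1: pivot -1/3 → sign −
signature = (1, 1, 0)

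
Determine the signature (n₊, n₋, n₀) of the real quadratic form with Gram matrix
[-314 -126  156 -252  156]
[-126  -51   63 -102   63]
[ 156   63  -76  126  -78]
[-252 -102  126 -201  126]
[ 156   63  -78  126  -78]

Answer: (2, 3, 0)

Derivation:
step 0: pivot -314 → sign −
step 1: pivot -69/157 → sign −
step 2: pivot 43/23 → sign +
step 3: pivot 3 → sign +
step 4: pivot -6/43 → sign −
signature = (2, 3, 0)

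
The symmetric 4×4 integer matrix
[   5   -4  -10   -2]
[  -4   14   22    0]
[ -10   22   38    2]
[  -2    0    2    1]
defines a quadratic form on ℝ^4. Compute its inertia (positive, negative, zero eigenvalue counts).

step 0: pivot 5 → sign +
step 1: pivot 54/5 → sign +
step 2: pivot -4/27 → sign −
step 3: row/col 3 already zero → sign 0
signature = (2, 1, 1)

Answer: (2, 1, 1)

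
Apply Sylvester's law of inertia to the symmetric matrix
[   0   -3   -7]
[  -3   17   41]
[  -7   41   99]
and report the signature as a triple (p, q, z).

step 0: pivot 17 → sign +
step 1: pivot -9/17 → sign −
step 2: pivot 2/9 → sign +
signature = (2, 1, 0)

Answer: (2, 1, 0)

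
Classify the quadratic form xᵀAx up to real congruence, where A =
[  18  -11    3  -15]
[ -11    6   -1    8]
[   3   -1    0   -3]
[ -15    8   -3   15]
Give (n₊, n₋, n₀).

Answer: (2, 2, 0)

Derivation:
step 0: pivot 18 → sign +
step 1: pivot -13/18 → sign −
step 2: pivot 6/13 → sign +
step 3: pivot -3 → sign −
signature = (2, 2, 0)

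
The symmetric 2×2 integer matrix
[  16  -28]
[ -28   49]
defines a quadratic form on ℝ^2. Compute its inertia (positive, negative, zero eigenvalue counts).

step 0: pivot 16 → sign +
step 1: row/col 1 already zero → sign 0
signature = (1, 0, 1)

Answer: (1, 0, 1)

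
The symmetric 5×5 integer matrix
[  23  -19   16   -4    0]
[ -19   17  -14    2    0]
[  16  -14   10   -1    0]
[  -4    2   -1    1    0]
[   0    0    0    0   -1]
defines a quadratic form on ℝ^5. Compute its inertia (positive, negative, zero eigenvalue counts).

Answer: (2, 3, 0)

Derivation:
step 0: pivot 23 → sign +
step 1: pivot 30/23 → sign +
step 2: pivot -8/5 → sign −
step 3: pivot -3/8 → sign −
step 4: pivot -1 → sign −
signature = (2, 3, 0)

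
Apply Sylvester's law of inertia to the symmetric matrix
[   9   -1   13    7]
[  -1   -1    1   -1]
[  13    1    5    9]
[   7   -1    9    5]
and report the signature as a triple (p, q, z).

Answer: (1, 3, 0)

Derivation:
step 0: pivot 9 → sign +
step 1: pivot -10/9 → sign −
step 2: pivot -42/5 → sign −
step 3: pivot -2/21 → sign −
signature = (1, 3, 0)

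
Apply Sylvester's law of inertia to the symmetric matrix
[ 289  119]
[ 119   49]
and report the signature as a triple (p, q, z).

Answer: (1, 0, 1)

Derivation:
step 0: pivot 289 → sign +
step 1: row/col 1 already zero → sign 0
signature = (1, 0, 1)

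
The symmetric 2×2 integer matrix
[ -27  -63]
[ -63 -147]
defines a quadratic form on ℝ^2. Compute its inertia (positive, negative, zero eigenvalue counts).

step 0: pivot -27 → sign −
step 1: row/col 1 already zero → sign 0
signature = (0, 1, 1)

Answer: (0, 1, 1)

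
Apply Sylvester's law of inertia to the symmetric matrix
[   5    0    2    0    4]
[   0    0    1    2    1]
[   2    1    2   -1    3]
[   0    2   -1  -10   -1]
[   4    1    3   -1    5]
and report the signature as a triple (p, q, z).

step 0: pivot 5 → sign +
step 1: pivot 6/5 → sign +
step 2: pivot -5/6 → sign −
step 3: pivot -6/5 → sign −
step 4: pivot 1/3 → sign +
signature = (3, 2, 0)

Answer: (3, 2, 0)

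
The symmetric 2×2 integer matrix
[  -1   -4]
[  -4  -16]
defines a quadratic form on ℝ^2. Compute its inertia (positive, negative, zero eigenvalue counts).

step 0: pivot -1 → sign −
step 1: row/col 1 already zero → sign 0
signature = (0, 1, 1)

Answer: (0, 1, 1)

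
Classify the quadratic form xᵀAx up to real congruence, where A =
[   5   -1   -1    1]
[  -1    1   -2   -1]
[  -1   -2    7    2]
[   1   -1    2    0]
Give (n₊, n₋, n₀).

Answer: (3, 1, 0)

Derivation:
step 0: pivot 5 → sign +
step 1: pivot 4/5 → sign +
step 2: pivot 3/4 → sign +
step 3: pivot -1 → sign −
signature = (3, 1, 0)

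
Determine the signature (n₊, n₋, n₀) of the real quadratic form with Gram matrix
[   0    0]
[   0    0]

step 0: row/col 0 already zero → sign 0
step 1: row/col 1 already zero → sign 0
signature = (0, 0, 2)

Answer: (0, 0, 2)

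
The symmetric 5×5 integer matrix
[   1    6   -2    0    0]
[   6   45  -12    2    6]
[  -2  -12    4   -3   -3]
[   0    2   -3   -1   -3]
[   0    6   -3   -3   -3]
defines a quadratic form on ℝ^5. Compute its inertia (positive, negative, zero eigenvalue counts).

step 0: pivot 1 → sign +
step 1: pivot 9 → sign +
step 2: pivot -13/9 → sign −
step 3: pivot 81/13 → sign +
step 4: pivot 2/9 → sign +
signature = (4, 1, 0)

Answer: (4, 1, 0)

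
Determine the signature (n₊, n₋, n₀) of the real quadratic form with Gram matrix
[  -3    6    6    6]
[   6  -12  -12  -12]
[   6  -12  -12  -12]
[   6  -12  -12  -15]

Answer: (0, 2, 2)

Derivation:
step 0: pivot -3 → sign −
step 1: pivot -3 → sign −
step 2: row/col 2 already zero → sign 0
step 3: row/col 3 already zero → sign 0
signature = (0, 2, 2)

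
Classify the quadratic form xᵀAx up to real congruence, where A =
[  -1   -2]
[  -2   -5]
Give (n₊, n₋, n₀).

Answer: (0, 2, 0)

Derivation:
step 0: pivot -1 → sign −
step 1: pivot -1 → sign −
signature = (0, 2, 0)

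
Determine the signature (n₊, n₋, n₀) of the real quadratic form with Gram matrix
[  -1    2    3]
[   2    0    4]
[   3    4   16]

step 0: pivot -1 → sign −
step 1: pivot 4 → sign +
step 2: row/col 2 already zero → sign 0
signature = (1, 1, 1)

Answer: (1, 1, 1)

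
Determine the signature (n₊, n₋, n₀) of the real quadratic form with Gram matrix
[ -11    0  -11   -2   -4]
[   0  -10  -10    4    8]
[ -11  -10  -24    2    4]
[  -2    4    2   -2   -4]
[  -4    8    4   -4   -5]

Answer: (1, 4, 0)

Derivation:
step 0: pivot -11 → sign −
step 1: pivot -10 → sign −
step 2: pivot -3 → sign −
step 3: pivot -2/55 → sign −
step 4: pivot 3 → sign +
signature = (1, 4, 0)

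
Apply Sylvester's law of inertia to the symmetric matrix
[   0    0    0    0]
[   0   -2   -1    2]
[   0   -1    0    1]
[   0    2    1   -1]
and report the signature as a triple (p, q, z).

step 0: pivot -2 → sign −
step 1: pivot 1/2 → sign +
step 2: pivot 1 → sign +
step 3: row/col 3 already zero → sign 0
signature = (2, 1, 1)

Answer: (2, 1, 1)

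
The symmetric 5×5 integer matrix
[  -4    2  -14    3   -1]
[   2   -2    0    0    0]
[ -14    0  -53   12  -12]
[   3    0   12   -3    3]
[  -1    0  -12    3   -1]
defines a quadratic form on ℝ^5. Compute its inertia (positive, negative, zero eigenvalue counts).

step 0: pivot -4 → sign −
step 1: pivot -1 → sign −
step 2: pivot 45 → sign +
step 3: pivot -3/10 → sign −
step 4: pivot -2/9 → sign −
signature = (1, 4, 0)

Answer: (1, 4, 0)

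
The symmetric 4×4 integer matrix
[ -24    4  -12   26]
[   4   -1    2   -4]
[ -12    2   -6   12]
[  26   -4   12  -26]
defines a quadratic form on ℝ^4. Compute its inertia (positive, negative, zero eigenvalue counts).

Answer: (1, 3, 0)

Derivation:
step 0: pivot -24 → sign −
step 1: pivot -1/3 → sign −
step 2: pivot 5/2 → sign +
step 3: pivot -2/5 → sign −
signature = (1, 3, 0)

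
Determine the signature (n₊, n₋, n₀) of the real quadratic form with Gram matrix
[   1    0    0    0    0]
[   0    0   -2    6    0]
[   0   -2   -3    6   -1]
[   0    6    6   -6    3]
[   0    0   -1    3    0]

step 0: pivot 1 → sign +
step 1: pivot -3 → sign −
step 2: pivot 4/3 → sign +
step 3: pivot 3 → sign +
step 4: row/col 4 already zero → sign 0
signature = (3, 1, 1)

Answer: (3, 1, 1)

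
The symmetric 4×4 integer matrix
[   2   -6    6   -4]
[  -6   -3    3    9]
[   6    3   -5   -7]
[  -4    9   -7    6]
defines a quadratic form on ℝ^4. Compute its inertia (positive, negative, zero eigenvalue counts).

step 0: pivot 2 → sign +
step 1: pivot -21 → sign −
step 2: pivot -2 → sign −
step 3: pivot 3/7 → sign +
signature = (2, 2, 0)

Answer: (2, 2, 0)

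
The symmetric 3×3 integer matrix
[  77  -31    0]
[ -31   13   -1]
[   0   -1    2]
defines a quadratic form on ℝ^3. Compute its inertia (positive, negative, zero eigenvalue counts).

Answer: (3, 0, 0)

Derivation:
step 0: pivot 77 → sign +
step 1: pivot 40/77 → sign +
step 2: pivot 3/40 → sign +
signature = (3, 0, 0)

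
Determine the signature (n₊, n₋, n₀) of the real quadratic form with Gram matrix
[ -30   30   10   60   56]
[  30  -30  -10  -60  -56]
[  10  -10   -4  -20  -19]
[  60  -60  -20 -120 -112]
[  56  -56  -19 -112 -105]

Answer: (0, 3, 2)

Derivation:
step 0: pivot -30 → sign −
step 1: pivot -2/3 → sign −
step 2: pivot -3/10 → sign −
step 3: row/col 3 already zero → sign 0
step 4: row/col 4 already zero → sign 0
signature = (0, 3, 2)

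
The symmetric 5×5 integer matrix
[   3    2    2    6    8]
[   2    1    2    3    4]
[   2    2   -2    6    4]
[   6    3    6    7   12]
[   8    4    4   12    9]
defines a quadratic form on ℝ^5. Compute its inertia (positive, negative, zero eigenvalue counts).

step 0: pivot 3 → sign +
step 1: pivot -1/3 → sign −
step 2: pivot -2 → sign −
step 3: pivot -2 → sign −
step 4: pivot 1 → sign +
signature = (2, 3, 0)

Answer: (2, 3, 0)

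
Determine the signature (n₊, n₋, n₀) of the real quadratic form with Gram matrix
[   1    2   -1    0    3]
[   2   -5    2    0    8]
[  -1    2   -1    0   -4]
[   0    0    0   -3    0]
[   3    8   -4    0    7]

step 0: pivot 1 → sign +
step 1: pivot -9 → sign −
step 2: pivot -2/9 → sign −
step 3: pivot -3 → sign −
step 4: pivot -3/2 → sign −
signature = (1, 4, 0)

Answer: (1, 4, 0)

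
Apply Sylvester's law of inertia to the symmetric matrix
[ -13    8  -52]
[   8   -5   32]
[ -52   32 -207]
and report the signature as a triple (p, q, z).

Answer: (1, 2, 0)

Derivation:
step 0: pivot -13 → sign −
step 1: pivot -1/13 → sign −
step 2: pivot 1 → sign +
signature = (1, 2, 0)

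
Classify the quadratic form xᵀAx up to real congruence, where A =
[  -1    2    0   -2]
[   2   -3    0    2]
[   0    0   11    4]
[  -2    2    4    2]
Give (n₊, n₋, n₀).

step 0: pivot -1 → sign −
step 1: pivot 1 → sign +
step 2: pivot 11 → sign +
step 3: pivot 6/11 → sign +
signature = (3, 1, 0)

Answer: (3, 1, 0)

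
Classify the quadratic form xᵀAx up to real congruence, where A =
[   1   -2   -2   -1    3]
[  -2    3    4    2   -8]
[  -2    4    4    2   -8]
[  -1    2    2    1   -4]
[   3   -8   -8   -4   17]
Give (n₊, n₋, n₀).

Answer: (2, 2, 1)

Derivation:
step 0: pivot 1 → sign +
step 1: pivot -1 → sign −
step 2: pivot 12 → sign +
step 3: pivot -1/12 → sign −
step 4: row/col 4 already zero → sign 0
signature = (2, 2, 1)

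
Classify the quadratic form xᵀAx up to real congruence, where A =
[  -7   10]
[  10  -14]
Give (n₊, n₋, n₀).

Answer: (1, 1, 0)

Derivation:
step 0: pivot -7 → sign −
step 1: pivot 2/7 → sign +
signature = (1, 1, 0)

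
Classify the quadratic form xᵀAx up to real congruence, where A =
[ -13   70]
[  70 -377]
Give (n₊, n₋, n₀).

step 0: pivot -13 → sign −
step 1: pivot -1/13 → sign −
signature = (0, 2, 0)

Answer: (0, 2, 0)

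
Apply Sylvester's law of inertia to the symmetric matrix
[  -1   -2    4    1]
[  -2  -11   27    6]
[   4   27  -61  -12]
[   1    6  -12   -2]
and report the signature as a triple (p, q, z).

Answer: (2, 2, 0)

Derivation:
step 0: pivot -1 → sign −
step 1: pivot -7 → sign −
step 2: pivot 46/7 → sign +
step 3: pivot 1/23 → sign +
signature = (2, 2, 0)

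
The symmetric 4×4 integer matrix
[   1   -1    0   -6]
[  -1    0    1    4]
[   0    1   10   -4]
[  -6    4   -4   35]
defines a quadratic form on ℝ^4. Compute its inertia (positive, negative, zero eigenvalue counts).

Answer: (2, 2, 0)

Derivation:
step 0: pivot 1 → sign +
step 1: pivot -1 → sign −
step 2: pivot 11 → sign +
step 3: pivot -3/11 → sign −
signature = (2, 2, 0)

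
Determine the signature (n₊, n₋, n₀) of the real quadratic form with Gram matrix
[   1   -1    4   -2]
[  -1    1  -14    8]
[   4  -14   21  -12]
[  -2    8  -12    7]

step 0: pivot 1 → sign +
step 1: pivot 5 → sign +
step 2: pivot -20 → sign −
step 3: row/col 3 already zero → sign 0
signature = (2, 1, 1)

Answer: (2, 1, 1)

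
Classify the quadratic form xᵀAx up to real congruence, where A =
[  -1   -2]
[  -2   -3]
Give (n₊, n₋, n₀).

Answer: (1, 1, 0)

Derivation:
step 0: pivot -1 → sign −
step 1: pivot 1 → sign +
signature = (1, 1, 0)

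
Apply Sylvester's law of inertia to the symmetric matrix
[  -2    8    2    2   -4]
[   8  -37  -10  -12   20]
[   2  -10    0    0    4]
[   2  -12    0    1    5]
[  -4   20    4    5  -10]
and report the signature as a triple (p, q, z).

step 0: pivot -2 → sign −
step 1: pivot -5 → sign −
step 2: pivot 14/5 → sign +
step 3: pivot 11/7 → sign +
step 4: pivot 3/11 → sign +
signature = (3, 2, 0)

Answer: (3, 2, 0)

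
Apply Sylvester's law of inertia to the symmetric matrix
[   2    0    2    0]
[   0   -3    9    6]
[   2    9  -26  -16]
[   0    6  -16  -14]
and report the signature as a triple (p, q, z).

step 0: pivot 2 → sign +
step 1: pivot -3 → sign −
step 2: pivot -1 → sign −
step 3: pivot 2 → sign +
signature = (2, 2, 0)

Answer: (2, 2, 0)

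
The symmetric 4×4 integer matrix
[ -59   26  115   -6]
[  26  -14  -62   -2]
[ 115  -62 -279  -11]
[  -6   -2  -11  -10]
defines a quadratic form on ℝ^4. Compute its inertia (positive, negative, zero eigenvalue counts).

Answer: (1, 3, 0)

Derivation:
step 0: pivot -59 → sign −
step 1: pivot -150/59 → sign −
step 2: pivot -332/75 → sign −
step 3: pivot 3/332 → sign +
signature = (1, 3, 0)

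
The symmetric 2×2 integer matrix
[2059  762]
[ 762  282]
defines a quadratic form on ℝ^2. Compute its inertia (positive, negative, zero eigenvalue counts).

step 0: pivot 2059 → sign +
step 1: pivot -6/2059 → sign −
signature = (1, 1, 0)

Answer: (1, 1, 0)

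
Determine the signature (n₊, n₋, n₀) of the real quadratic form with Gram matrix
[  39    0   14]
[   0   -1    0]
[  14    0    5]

Answer: (1, 2, 0)

Derivation:
step 0: pivot 39 → sign +
step 1: pivot -1 → sign −
step 2: pivot -1/39 → sign −
signature = (1, 2, 0)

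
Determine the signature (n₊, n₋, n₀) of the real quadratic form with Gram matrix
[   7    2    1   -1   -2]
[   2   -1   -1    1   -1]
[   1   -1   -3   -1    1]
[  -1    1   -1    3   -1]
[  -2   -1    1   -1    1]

Answer: (3, 2, 0)

Derivation:
step 0: pivot 7 → sign +
step 1: pivot -11/7 → sign −
step 2: pivot -23/11 → sign −
step 3: pivot 130/23 → sign +
step 4: pivot 6/65 → sign +
signature = (3, 2, 0)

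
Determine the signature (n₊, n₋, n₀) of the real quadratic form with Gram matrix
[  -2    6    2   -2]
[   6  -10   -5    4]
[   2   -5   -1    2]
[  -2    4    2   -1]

step 0: pivot -2 → sign −
step 1: pivot 8 → sign +
step 2: pivot 7/8 → sign +
step 3: pivot 3/7 → sign +
signature = (3, 1, 0)

Answer: (3, 1, 0)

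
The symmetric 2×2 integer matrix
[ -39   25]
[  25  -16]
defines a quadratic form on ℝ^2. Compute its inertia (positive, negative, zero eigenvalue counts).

Answer: (1, 1, 0)

Derivation:
step 0: pivot -39 → sign −
step 1: pivot 1/39 → sign +
signature = (1, 1, 0)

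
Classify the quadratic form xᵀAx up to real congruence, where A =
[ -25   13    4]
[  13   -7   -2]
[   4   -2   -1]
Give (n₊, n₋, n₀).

step 0: pivot -25 → sign −
step 1: pivot -6/25 → sign −
step 2: pivot -1/3 → sign −
signature = (0, 3, 0)

Answer: (0, 3, 0)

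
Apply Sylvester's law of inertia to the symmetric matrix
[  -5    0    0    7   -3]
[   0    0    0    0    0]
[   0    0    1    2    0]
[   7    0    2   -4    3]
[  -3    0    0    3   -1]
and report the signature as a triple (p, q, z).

Answer: (2, 1, 2)

Derivation:
step 0: pivot -5 → sign −
step 1: pivot 1 → sign +
step 2: pivot 9/5 → sign +
step 3: row/col 3 already zero → sign 0
step 4: row/col 4 already zero → sign 0
signature = (2, 1, 2)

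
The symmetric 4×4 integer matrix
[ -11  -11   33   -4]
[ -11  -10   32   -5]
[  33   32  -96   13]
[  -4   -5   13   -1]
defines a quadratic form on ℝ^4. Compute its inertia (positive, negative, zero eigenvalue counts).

Answer: (2, 2, 0)

Derivation:
step 0: pivot -11 → sign −
step 1: pivot 1 → sign +
step 2: pivot 2 → sign +
step 3: pivot -6/11 → sign −
signature = (2, 2, 0)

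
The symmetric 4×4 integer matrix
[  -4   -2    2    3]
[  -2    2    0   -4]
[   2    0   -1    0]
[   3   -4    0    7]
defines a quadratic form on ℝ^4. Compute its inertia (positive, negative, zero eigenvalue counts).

step 0: pivot -4 → sign −
step 1: pivot 3 → sign +
step 2: pivot -1/3 → sign −
step 3: pivot -1/2 → sign −
signature = (1, 3, 0)

Answer: (1, 3, 0)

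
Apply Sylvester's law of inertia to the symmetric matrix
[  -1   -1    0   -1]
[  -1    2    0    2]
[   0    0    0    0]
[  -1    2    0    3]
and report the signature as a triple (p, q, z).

step 0: pivot -1 → sign −
step 1: pivot 3 → sign +
step 2: pivot 1 → sign +
step 3: row/col 3 already zero → sign 0
signature = (2, 1, 1)

Answer: (2, 1, 1)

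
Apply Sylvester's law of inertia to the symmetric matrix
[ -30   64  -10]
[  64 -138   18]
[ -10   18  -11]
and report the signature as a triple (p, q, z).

Answer: (0, 3, 0)

Derivation:
step 0: pivot -30 → sign −
step 1: pivot -22/15 → sign −
step 2: pivot -1/11 → sign −
signature = (0, 3, 0)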